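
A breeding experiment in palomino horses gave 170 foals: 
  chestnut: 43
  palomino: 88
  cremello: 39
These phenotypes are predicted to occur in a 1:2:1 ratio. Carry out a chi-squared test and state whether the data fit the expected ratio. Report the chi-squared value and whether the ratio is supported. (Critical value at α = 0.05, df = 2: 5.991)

The 1:2:1 ratio has 4 parts, so with N = 170 the expected counts are:
  chestnut: 170 × 1/4 = 42.5
  palomino: 170 × 2/4 = 85
  cremello: 170 × 1/4 = 42.5
χ² = Σ (O − E)² / E
  chestnut: (43 − 42.5)² / 42.5 = 0.0059
  palomino: (88 − 85)² / 85 = 0.1059
  cremello: (39 − 42.5)² / 42.5 = 0.2882
χ² = 0.0059 + 0.1059 + 0.2882 = 0.400
Degrees of freedom = 3 − 1 = 2; critical value at α = 0.05 is 5.991.
Since 0.400 < 5.991, we fail to reject the null hypothesis — the data are consistent with the 1:2:1 ratio.

0.400; consistent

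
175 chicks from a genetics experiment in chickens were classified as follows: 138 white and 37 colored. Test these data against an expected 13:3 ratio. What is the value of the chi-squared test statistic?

Under the 13:3 hypothesis (Σ ratio = 16, N = 175):
  white: 175 × 13/16 = 142.1875
  colored: 175 × 3/16 = 32.8125
χ² = Σ (O − E)² / E
  white: (138 − 142.1875)² / 142.1875 = 0.1233
  colored: (37 − 32.8125)² / 32.8125 = 0.5344
χ² = 0.1233 + 0.5344 = 0.6577 ≈ 0.658

0.658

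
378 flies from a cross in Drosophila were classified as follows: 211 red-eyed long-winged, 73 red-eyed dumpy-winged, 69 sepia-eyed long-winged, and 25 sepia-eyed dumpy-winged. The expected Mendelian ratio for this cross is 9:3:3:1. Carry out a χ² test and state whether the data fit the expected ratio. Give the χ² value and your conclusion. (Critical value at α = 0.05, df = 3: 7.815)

0.206; consistent

Total ratio parts = 16. Expected numbers out of 378:
  red-eyed long-winged: 378 × 9/16 = 212.625
  red-eyed dumpy-winged: 378 × 3/16 = 70.875
  sepia-eyed long-winged: 378 × 3/16 = 70.875
  sepia-eyed dumpy-winged: 378 × 1/16 = 23.625
χ² = Σ (O − E)² / E
  red-eyed long-winged: (211 − 212.625)² / 212.625 = 0.0124
  red-eyed dumpy-winged: (73 − 70.875)² / 70.875 = 0.0637
  sepia-eyed long-winged: (69 − 70.875)² / 70.875 = 0.0496
  sepia-eyed dumpy-winged: (25 − 23.625)² / 23.625 = 0.0800
χ² = 0.0124 + 0.0637 + 0.0496 + 0.0800 = 0.2057 ≈ 0.206
Degrees of freedom = 4 − 1 = 3; critical value at α = 0.05 is 7.815.
Since 0.206 < 7.815, we fail to reject the null hypothesis — the data are consistent with the 9:3:3:1 ratio.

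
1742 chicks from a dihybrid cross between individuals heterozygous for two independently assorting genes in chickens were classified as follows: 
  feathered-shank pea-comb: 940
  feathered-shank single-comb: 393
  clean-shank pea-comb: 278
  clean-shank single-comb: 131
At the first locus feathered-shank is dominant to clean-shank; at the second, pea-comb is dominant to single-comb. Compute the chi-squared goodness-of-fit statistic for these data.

26.846

A dihybrid F₂ with independent assortment and complete dominance at both loci gives a 9:3:3:1 phenotypic ratio.
The 9:3:3:1 ratio has 16 parts, so with N = 1742 the expected counts are:
  feathered-shank pea-comb: 1742 × 9/16 = 979.875
  feathered-shank single-comb: 1742 × 3/16 = 326.625
  clean-shank pea-comb: 1742 × 3/16 = 326.625
  clean-shank single-comb: 1742 × 1/16 = 108.875
χ² = Σ (O − E)² / E
  feathered-shank pea-comb: (940 − 979.875)² / 979.875 = 1.6227
  feathered-shank single-comb: (393 − 326.625)² / 326.625 = 13.4884
  clean-shank pea-comb: (278 − 326.625)² / 326.625 = 7.2389
  clean-shank single-comb: (131 − 108.875)² / 108.875 = 4.4961
χ² = 1.6227 + 13.4884 + 7.2389 + 4.4961 = 26.8461 ≈ 26.846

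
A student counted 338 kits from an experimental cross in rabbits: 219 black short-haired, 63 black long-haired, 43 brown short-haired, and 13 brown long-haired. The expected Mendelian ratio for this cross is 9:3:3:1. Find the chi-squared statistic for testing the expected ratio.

14.063

Under the 9:3:3:1 hypothesis (Σ ratio = 16, N = 338):
  black short-haired: 338 × 9/16 = 190.125
  black long-haired: 338 × 3/16 = 63.375
  brown short-haired: 338 × 3/16 = 63.375
  brown long-haired: 338 × 1/16 = 21.125
χ² = Σ (O − E)² / E
  black short-haired: (219 − 190.125)² / 190.125 = 4.3854
  black long-haired: (63 − 63.375)² / 63.375 = 0.0022
  brown short-haired: (43 − 63.375)² / 63.375 = 6.5505
  brown long-haired: (13 − 21.125)² / 21.125 = 3.1250
χ² = 4.3854 + 0.0022 + 6.5505 + 3.1250 = 14.0631 ≈ 14.063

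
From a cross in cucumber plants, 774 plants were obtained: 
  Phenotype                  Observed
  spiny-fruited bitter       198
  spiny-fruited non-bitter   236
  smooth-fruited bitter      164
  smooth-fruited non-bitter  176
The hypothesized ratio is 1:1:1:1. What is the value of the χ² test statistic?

Under the 1:1:1:1 hypothesis (Σ ratio = 4, N = 774):
  spiny-fruited bitter: 774 × 1/4 = 193.5
  spiny-fruited non-bitter: 774 × 1/4 = 193.5
  smooth-fruited bitter: 774 × 1/4 = 193.5
  smooth-fruited non-bitter: 774 × 1/4 = 193.5
χ² = Σ (O − E)² / E
  spiny-fruited bitter: (198 − 193.5)² / 193.5 = 0.1047
  spiny-fruited non-bitter: (236 − 193.5)² / 193.5 = 9.3346
  smooth-fruited bitter: (164 − 193.5)² / 193.5 = 4.4974
  smooth-fruited non-bitter: (176 − 193.5)² / 193.5 = 1.5827
χ² = 0.1047 + 9.3346 + 4.4974 + 1.5827 = 15.5194 ≈ 15.519

15.519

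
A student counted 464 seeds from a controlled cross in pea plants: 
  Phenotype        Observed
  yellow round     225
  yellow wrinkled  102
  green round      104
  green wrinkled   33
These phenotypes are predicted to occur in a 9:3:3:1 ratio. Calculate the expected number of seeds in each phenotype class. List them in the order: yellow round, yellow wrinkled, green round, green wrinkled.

261, 87, 87, 29

Total ratio parts = 16. Expected numbers out of 464:
  yellow round: 464 × 9/16 = 261
  yellow wrinkled: 464 × 3/16 = 87
  green round: 464 × 3/16 = 87
  green wrinkled: 464 × 1/16 = 29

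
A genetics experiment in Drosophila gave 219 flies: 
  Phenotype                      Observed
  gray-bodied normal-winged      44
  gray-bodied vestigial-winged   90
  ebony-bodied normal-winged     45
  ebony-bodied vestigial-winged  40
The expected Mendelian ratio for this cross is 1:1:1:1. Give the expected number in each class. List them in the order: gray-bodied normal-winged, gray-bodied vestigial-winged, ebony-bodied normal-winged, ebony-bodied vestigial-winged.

54.75, 54.75, 54.75, 54.75

The 1:1:1:1 ratio has 4 parts, so with N = 219 the expected counts are:
  gray-bodied normal-winged: 219 × 1/4 = 54.75
  gray-bodied vestigial-winged: 219 × 1/4 = 54.75
  ebony-bodied normal-winged: 219 × 1/4 = 54.75
  ebony-bodied vestigial-winged: 219 × 1/4 = 54.75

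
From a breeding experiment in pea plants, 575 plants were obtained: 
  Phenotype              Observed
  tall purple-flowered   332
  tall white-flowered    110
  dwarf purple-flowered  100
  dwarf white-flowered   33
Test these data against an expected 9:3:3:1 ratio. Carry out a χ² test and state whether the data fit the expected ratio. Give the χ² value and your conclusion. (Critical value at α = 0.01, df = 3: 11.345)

1.077; consistent

The 9:3:3:1 ratio has 16 parts, so with N = 575 the expected counts are:
  tall purple-flowered: 575 × 9/16 = 323.4375
  tall white-flowered: 575 × 3/16 = 107.8125
  dwarf purple-flowered: 575 × 3/16 = 107.8125
  dwarf white-flowered: 575 × 1/16 = 35.9375
χ² = Σ (O − E)² / E
  tall purple-flowered: (332 − 323.4375)² / 323.4375 = 0.2267
  tall white-flowered: (110 − 107.8125)² / 107.8125 = 0.0444
  dwarf purple-flowered: (100 − 107.8125)² / 107.8125 = 0.5661
  dwarf white-flowered: (33 − 35.9375)² / 35.9375 = 0.2401
χ² = 0.2267 + 0.0444 + 0.5661 + 0.2401 = 1.0773 ≈ 1.077
Degrees of freedom = 4 − 1 = 3; critical value at α = 0.01 is 11.345.
Since 1.077 < 11.345, we fail to reject the null hypothesis — the data are consistent with the 9:3:3:1 ratio.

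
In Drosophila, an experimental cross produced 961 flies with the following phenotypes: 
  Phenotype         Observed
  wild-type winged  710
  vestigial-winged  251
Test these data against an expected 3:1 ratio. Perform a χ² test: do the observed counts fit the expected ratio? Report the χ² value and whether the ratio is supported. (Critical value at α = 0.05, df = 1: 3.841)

0.641; consistent

Total ratio parts = 4. Expected numbers out of 961:
  wild-type winged: 961 × 3/4 = 720.75
  vestigial-winged: 961 × 1/4 = 240.25
χ² = Σ (O − E)² / E
  wild-type winged: (710 − 720.75)² / 720.75 = 0.1603
  vestigial-winged: (251 − 240.25)² / 240.25 = 0.4810
χ² = 0.1603 + 0.4810 = 0.6413 ≈ 0.641
Degrees of freedom = 2 − 1 = 1; critical value at α = 0.05 is 3.841.
Since 0.641 < 3.841, we fail to reject the null hypothesis — the data are consistent with the 3:1 ratio.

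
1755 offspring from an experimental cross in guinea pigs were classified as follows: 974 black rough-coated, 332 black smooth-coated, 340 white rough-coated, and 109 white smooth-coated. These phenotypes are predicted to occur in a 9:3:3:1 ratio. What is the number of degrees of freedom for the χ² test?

A goodness-of-fit test with 4 phenotype classes has df = 4 − 1 = 3.

3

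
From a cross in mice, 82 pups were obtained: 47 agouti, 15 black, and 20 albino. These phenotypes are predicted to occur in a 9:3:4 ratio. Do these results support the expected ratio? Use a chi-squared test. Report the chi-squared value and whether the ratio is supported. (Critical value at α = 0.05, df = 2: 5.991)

Expected counts for N = 82 under a 9:3:4 ratio (total parts = 16):
  agouti: 82 × 9/16 = 46.125
  black: 82 × 3/16 = 15.375
  albino: 82 × 4/16 = 20.5
χ² = Σ (O − E)² / E
  agouti: (47 − 46.125)² / 46.125 = 0.0166
  black: (15 − 15.375)² / 15.375 = 0.0091
  albino: (20 − 20.5)² / 20.5 = 0.0122
χ² = 0.0166 + 0.0091 + 0.0122 = 0.0379 ≈ 0.038
Degrees of freedom = 3 − 1 = 2; critical value at α = 0.05 is 5.991.
Since 0.038 < 5.991, we fail to reject the null hypothesis — the data are consistent with the 9:3:4 ratio.

0.038; consistent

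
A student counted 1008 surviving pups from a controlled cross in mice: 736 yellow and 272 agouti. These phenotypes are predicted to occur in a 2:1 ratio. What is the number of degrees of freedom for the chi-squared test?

A goodness-of-fit test with 2 phenotype classes has df = 2 − 1 = 1.

1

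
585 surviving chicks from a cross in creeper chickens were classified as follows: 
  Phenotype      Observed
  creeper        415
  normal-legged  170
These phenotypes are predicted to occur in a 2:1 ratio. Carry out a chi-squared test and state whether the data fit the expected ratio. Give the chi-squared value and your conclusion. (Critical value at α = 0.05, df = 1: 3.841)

Expected counts for N = 585 under a 2:1 ratio (total parts = 3):
  creeper: 585 × 2/3 = 390
  normal-legged: 585 × 1/3 = 195
χ² = Σ (O − E)² / E
  creeper: (415 − 390)² / 390 = 1.6026
  normal-legged: (170 − 195)² / 195 = 3.2051
χ² = 1.6026 + 3.2051 = 4.8077 ≈ 4.808
Degrees of freedom = 2 − 1 = 1; critical value at α = 0.05 is 3.841.
Since 4.808 > 3.841, we reject the null hypothesis — the data do not fit the 2:1 ratio.

4.808; not consistent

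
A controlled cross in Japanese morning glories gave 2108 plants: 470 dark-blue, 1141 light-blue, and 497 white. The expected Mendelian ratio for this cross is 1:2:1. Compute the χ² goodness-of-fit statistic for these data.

15.054

Expected counts for N = 2108 under a 1:2:1 ratio (total parts = 4):
  dark-blue: 2108 × 1/4 = 527
  light-blue: 2108 × 2/4 = 1054
  white: 2108 × 1/4 = 527
χ² = Σ (O − E)² / E
  dark-blue: (470 − 527)² / 527 = 6.1651
  light-blue: (1141 − 1054)² / 1054 = 7.1812
  white: (497 − 527)² / 527 = 1.7078
χ² = 6.1651 + 7.1812 + 1.7078 = 15.0541 ≈ 15.054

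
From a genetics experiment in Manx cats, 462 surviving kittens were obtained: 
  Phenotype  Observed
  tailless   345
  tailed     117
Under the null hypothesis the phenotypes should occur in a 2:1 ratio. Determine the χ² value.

The 2:1 ratio has 3 parts, so with N = 462 the expected counts are:
  tailless: 462 × 2/3 = 308
  tailed: 462 × 1/3 = 154
χ² = Σ (O − E)² / E
  tailless: (345 − 308)² / 308 = 4.4448
  tailed: (117 − 154)² / 154 = 8.8896
χ² = 4.4448 + 8.8896 = 13.3344 ≈ 13.334

13.334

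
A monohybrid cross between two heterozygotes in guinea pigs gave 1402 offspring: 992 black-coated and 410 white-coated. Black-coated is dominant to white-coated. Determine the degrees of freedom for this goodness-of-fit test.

For a monohybrid cross between heterozygotes with complete dominance, the expected phenotypic ratio is 3:1.
A goodness-of-fit test with 2 phenotype classes has df = 2 − 1 = 1.

1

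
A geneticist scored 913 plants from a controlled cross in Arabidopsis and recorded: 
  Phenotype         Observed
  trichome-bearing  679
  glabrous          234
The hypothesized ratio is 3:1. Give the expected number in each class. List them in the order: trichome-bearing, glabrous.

684.75, 228.25

Total ratio parts = 4. Expected numbers out of 913:
  trichome-bearing: 913 × 3/4 = 684.75
  glabrous: 913 × 1/4 = 228.25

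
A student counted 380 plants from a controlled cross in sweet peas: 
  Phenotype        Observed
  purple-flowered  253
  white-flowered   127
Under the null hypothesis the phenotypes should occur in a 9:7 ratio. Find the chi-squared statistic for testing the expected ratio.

The 9:7 ratio has 16 parts, so with N = 380 the expected counts are:
  purple-flowered: 380 × 9/16 = 213.75
  white-flowered: 380 × 7/16 = 166.25
χ² = Σ (O − E)² / E
  purple-flowered: (253 − 213.75)² / 213.75 = 7.2073
  white-flowered: (127 − 166.25)² / 166.25 = 9.2665
χ² = 7.2073 + 9.2665 = 16.4738 ≈ 16.474

16.474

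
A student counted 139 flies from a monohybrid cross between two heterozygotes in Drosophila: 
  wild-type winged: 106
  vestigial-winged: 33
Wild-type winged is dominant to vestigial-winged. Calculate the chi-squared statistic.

0.118

For a monohybrid cross between heterozygotes with complete dominance, the expected phenotypic ratio is 3:1.
Expected counts for N = 139 under a 3:1 ratio (total parts = 4):
  wild-type winged: 139 × 3/4 = 104.25
  vestigial-winged: 139 × 1/4 = 34.75
χ² = Σ (O − E)² / E
  wild-type winged: (106 − 104.25)² / 104.25 = 0.0294
  vestigial-winged: (33 − 34.75)² / 34.75 = 0.0881
χ² = 0.0294 + 0.0881 = 0.1175 ≈ 0.118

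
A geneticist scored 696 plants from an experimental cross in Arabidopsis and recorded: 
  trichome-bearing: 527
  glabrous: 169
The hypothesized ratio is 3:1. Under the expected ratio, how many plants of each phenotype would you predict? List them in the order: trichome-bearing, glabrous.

Total ratio parts = 4. Expected numbers out of 696:
  trichome-bearing: 696 × 3/4 = 522
  glabrous: 696 × 1/4 = 174

522, 174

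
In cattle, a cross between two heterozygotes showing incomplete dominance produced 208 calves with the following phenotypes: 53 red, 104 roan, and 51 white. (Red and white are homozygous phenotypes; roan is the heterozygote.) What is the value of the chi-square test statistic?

0.038

With incomplete dominance, a heterozygote × heterozygote cross gives a 1:2:1 phenotypic ratio.
Expected counts for N = 208 under a 1:2:1 ratio (total parts = 4):
  red: 208 × 1/4 = 52
  roan: 208 × 2/4 = 104
  white: 208 × 1/4 = 52
χ² = Σ (O − E)² / E
  red: (53 − 52)² / 52 = 0.0192
  roan: (104 − 104)² / 104 = 0.0000
  white: (51 − 52)² / 52 = 0.0192
χ² = 0.0192 + 0.0000 + 0.0192 = 0.0384 ≈ 0.038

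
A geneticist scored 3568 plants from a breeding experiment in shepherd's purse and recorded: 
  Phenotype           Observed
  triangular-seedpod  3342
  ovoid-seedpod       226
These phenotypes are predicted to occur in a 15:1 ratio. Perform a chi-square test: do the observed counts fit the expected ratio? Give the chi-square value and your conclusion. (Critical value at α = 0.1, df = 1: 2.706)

0.043; consistent

The 15:1 ratio has 16 parts, so with N = 3568 the expected counts are:
  triangular-seedpod: 3568 × 15/16 = 3345
  ovoid-seedpod: 3568 × 1/16 = 223
χ² = Σ (O − E)² / E
  triangular-seedpod: (3342 − 3345)² / 3345 = 0.0027
  ovoid-seedpod: (226 − 223)² / 223 = 0.0404
χ² = 0.0027 + 0.0404 = 0.0431 ≈ 0.043
Degrees of freedom = 2 − 1 = 1; critical value at α = 0.1 is 2.706.
Since 0.043 < 2.706, we fail to reject the null hypothesis — the data are consistent with the 15:1 ratio.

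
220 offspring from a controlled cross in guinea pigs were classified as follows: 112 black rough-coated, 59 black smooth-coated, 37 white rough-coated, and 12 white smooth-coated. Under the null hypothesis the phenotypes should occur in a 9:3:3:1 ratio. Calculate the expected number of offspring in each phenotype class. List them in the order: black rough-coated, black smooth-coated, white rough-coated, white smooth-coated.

123.75, 41.25, 41.25, 13.75

Total ratio parts = 16. Expected numbers out of 220:
  black rough-coated: 220 × 9/16 = 123.75
  black smooth-coated: 220 × 3/16 = 41.25
  white rough-coated: 220 × 3/16 = 41.25
  white smooth-coated: 220 × 1/16 = 13.75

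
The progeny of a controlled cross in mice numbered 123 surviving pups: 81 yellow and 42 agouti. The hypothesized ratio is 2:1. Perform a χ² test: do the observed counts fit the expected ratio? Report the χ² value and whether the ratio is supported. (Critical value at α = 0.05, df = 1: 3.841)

Expected counts for N = 123 under a 2:1 ratio (total parts = 3):
  yellow: 123 × 2/3 = 82
  agouti: 123 × 1/3 = 41
χ² = Σ (O − E)² / E
  yellow: (81 − 82)² / 82 = 0.0122
  agouti: (42 − 41)² / 41 = 0.0244
χ² = 0.0122 + 0.0244 = 0.0366 ≈ 0.037
Degrees of freedom = 2 − 1 = 1; critical value at α = 0.05 is 3.841.
Since 0.037 < 3.841, we fail to reject the null hypothesis — the data are consistent with the 2:1 ratio.

0.037; consistent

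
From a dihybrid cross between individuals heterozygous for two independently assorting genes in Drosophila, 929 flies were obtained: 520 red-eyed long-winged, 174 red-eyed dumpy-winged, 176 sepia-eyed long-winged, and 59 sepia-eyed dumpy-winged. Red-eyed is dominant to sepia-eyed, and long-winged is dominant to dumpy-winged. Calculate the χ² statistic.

0.047

A dihybrid F₂ with independent assortment and complete dominance at both loci gives a 9:3:3:1 phenotypic ratio.
The 9:3:3:1 ratio has 16 parts, so with N = 929 the expected counts are:
  red-eyed long-winged: 929 × 9/16 = 522.5625
  red-eyed dumpy-winged: 929 × 3/16 = 174.1875
  sepia-eyed long-winged: 929 × 3/16 = 174.1875
  sepia-eyed dumpy-winged: 929 × 1/16 = 58.0625
χ² = Σ (O − E)² / E
  red-eyed long-winged: (520 − 522.5625)² / 522.5625 = 0.0126
  red-eyed dumpy-winged: (174 − 174.1875)² / 174.1875 = 0.0002
  sepia-eyed long-winged: (176 − 174.1875)² / 174.1875 = 0.0189
  sepia-eyed dumpy-winged: (59 − 58.0625)² / 58.0625 = 0.0151
χ² = 0.0126 + 0.0002 + 0.0189 + 0.0151 = 0.0468 ≈ 0.047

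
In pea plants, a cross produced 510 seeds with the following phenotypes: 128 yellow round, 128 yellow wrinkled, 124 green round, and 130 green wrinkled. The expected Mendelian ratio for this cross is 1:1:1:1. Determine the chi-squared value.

0.149

Expected counts for N = 510 under a 1:1:1:1 ratio (total parts = 4):
  yellow round: 510 × 1/4 = 127.5
  yellow wrinkled: 510 × 1/4 = 127.5
  green round: 510 × 1/4 = 127.5
  green wrinkled: 510 × 1/4 = 127.5
χ² = Σ (O − E)² / E
  yellow round: (128 − 127.5)² / 127.5 = 0.0020
  yellow wrinkled: (128 − 127.5)² / 127.5 = 0.0020
  green round: (124 − 127.5)² / 127.5 = 0.0961
  green wrinkled: (130 − 127.5)² / 127.5 = 0.0490
χ² = 0.0020 + 0.0020 + 0.0961 + 0.0490 = 0.1491 ≈ 0.149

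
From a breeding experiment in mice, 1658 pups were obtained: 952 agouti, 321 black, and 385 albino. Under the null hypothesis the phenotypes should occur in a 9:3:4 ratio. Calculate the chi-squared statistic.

Under the 9:3:4 hypothesis (Σ ratio = 16, N = 1658):
  agouti: 1658 × 9/16 = 932.625
  black: 1658 × 3/16 = 310.875
  albino: 1658 × 4/16 = 414.5
χ² = Σ (O − E)² / E
  agouti: (952 − 932.625)² / 932.625 = 0.4025
  black: (321 − 310.875)² / 310.875 = 0.3298
  albino: (385 − 414.5)² / 414.5 = 2.0995
χ² = 0.4025 + 0.3298 + 2.0995 = 2.8318 ≈ 2.832

2.832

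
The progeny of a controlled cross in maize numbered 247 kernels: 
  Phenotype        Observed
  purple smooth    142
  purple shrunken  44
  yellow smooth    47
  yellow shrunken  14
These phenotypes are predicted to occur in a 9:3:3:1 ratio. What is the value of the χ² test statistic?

Expected counts for N = 247 under a 9:3:3:1 ratio (total parts = 16):
  purple smooth: 247 × 9/16 = 138.9375
  purple shrunken: 247 × 3/16 = 46.3125
  yellow smooth: 247 × 3/16 = 46.3125
  yellow shrunken: 247 × 1/16 = 15.4375
χ² = Σ (O − E)² / E
  purple smooth: (142 − 138.9375)² / 138.9375 = 0.0675
  purple shrunken: (44 − 46.3125)² / 46.3125 = 0.1155
  yellow smooth: (47 − 46.3125)² / 46.3125 = 0.0102
  yellow shrunken: (14 − 15.4375)² / 15.4375 = 0.1339
χ² = 0.0675 + 0.1155 + 0.0102 + 0.1339 = 0.3271 ≈ 0.327

0.327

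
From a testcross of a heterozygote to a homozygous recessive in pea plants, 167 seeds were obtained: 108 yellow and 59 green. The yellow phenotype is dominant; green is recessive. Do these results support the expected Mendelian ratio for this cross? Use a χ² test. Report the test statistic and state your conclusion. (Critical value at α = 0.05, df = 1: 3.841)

14.377; not consistent

A testcross of a heterozygote (Aa × aa) gives a 1:1 phenotypic ratio.
Under the 1:1 hypothesis (Σ ratio = 2, N = 167):
  yellow: 167 × 1/2 = 83.5
  green: 167 × 1/2 = 83.5
χ² = Σ (O − E)² / E
  yellow: (108 − 83.5)² / 83.5 = 7.1886
  green: (59 − 83.5)² / 83.5 = 7.1886
χ² = 7.1886 + 7.1886 = 14.3772 ≈ 14.377
Degrees of freedom = 2 − 1 = 1; critical value at α = 0.05 is 3.841.
Since 14.377 > 3.841, we reject the null hypothesis — the data do not fit the 1:1 ratio.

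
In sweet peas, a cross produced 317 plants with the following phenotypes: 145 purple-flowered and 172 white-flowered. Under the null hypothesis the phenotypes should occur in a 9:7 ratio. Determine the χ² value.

Total ratio parts = 16. Expected numbers out of 317:
  purple-flowered: 317 × 9/16 = 178.3125
  white-flowered: 317 × 7/16 = 138.6875
χ² = Σ (O − E)² / E
  purple-flowered: (145 − 178.3125)² / 178.3125 = 6.2235
  white-flowered: (172 − 138.6875)² / 138.6875 = 8.0016
χ² = 6.2235 + 8.0016 = 14.2251 ≈ 14.225

14.225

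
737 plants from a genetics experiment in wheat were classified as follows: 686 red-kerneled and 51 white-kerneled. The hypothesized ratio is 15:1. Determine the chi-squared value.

0.565

The 15:1 ratio has 16 parts, so with N = 737 the expected counts are:
  red-kerneled: 737 × 15/16 = 690.9375
  white-kerneled: 737 × 1/16 = 46.0625
χ² = Σ (O − E)² / E
  red-kerneled: (686 − 690.9375)² / 690.9375 = 0.0353
  white-kerneled: (51 − 46.0625)² / 46.0625 = 0.5293
χ² = 0.0353 + 0.5293 = 0.5646 ≈ 0.565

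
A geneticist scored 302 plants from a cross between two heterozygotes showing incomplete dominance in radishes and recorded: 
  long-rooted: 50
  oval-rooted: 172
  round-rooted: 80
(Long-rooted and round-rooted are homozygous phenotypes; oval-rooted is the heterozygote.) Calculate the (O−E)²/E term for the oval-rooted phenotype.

With incomplete dominance, a heterozygote × heterozygote cross gives a 1:2:1 phenotypic ratio.
Total ratio parts = 4. Expected numbers out of 302:
  long-rooted: 302 × 1/4 = 75.5
  oval-rooted: 302 × 2/4 = 151
  round-rooted: 302 × 1/4 = 75.5
Contribution of oval-rooted: (172 − 151)² / 151 = 2.9205

2.921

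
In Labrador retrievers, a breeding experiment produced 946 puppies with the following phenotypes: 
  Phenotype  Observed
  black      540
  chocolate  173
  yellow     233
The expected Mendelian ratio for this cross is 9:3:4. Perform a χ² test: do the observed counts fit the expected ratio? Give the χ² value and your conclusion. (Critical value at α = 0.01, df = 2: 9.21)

Expected counts for N = 946 under a 9:3:4 ratio (total parts = 16):
  black: 946 × 9/16 = 532.125
  chocolate: 946 × 3/16 = 177.375
  yellow: 946 × 4/16 = 236.5
χ² = Σ (O − E)² / E
  black: (540 − 532.125)² / 532.125 = 0.1165
  chocolate: (173 − 177.375)² / 177.375 = 0.1079
  yellow: (233 − 236.5)² / 236.5 = 0.0518
χ² = 0.1165 + 0.1079 + 0.0518 = 0.2762 ≈ 0.276
Degrees of freedom = 3 − 1 = 2; critical value at α = 0.01 is 9.21.
Since 0.276 < 9.21, we fail to reject the null hypothesis — the data are consistent with the 9:3:4 ratio.

0.276; consistent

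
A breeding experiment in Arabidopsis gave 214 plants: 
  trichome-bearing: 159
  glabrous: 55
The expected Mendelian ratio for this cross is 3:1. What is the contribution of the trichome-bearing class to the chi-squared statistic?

0.014

Under the 3:1 hypothesis (Σ ratio = 4, N = 214):
  trichome-bearing: 214 × 3/4 = 160.5
  glabrous: 214 × 1/4 = 53.5
Contribution of trichome-bearing: (159 − 160.5)² / 160.5 = 0.0140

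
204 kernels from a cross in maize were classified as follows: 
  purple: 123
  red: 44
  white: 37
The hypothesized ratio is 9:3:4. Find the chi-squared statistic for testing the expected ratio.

5.301

The 9:3:4 ratio has 16 parts, so with N = 204 the expected counts are:
  purple: 204 × 9/16 = 114.75
  red: 204 × 3/16 = 38.25
  white: 204 × 4/16 = 51
χ² = Σ (O − E)² / E
  purple: (123 − 114.75)² / 114.75 = 0.5931
  red: (44 − 38.25)² / 38.25 = 0.8644
  white: (37 − 51)² / 51 = 3.8431
χ² = 0.5931 + 0.8644 + 3.8431 = 5.3006 ≈ 5.301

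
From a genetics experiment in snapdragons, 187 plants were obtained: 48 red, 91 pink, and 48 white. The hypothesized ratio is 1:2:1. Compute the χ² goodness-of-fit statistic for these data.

The 1:2:1 ratio has 4 parts, so with N = 187 the expected counts are:
  red: 187 × 1/4 = 46.75
  pink: 187 × 2/4 = 93.5
  white: 187 × 1/4 = 46.75
χ² = Σ (O − E)² / E
  red: (48 − 46.75)² / 46.75 = 0.0334
  pink: (91 − 93.5)² / 93.5 = 0.0668
  white: (48 − 46.75)² / 46.75 = 0.0334
χ² = 0.0334 + 0.0668 + 0.0334 = 0.1336 ≈ 0.134

0.134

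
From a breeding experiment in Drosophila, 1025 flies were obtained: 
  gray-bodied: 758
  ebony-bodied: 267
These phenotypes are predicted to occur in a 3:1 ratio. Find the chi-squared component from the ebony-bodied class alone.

Under the 3:1 hypothesis (Σ ratio = 4, N = 1025):
  gray-bodied: 1025 × 3/4 = 768.75
  ebony-bodied: 1025 × 1/4 = 256.25
Contribution of ebony-bodied: (267 − 256.25)² / 256.25 = 0.4510

0.451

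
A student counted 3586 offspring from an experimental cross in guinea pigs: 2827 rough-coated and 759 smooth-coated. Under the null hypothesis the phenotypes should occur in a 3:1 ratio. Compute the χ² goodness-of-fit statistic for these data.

28.119

Expected counts for N = 3586 under a 3:1 ratio (total parts = 4):
  rough-coated: 3586 × 3/4 = 2689.5
  smooth-coated: 3586 × 1/4 = 896.5
χ² = Σ (O − E)² / E
  rough-coated: (2827 − 2689.5)² / 2689.5 = 7.0297
  smooth-coated: (759 − 896.5)² / 896.5 = 21.0890
χ² = 7.0297 + 21.0890 = 28.1187 ≈ 28.119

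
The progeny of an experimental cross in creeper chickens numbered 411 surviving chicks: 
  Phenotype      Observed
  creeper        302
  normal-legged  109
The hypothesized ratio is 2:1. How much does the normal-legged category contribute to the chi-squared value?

5.723

Under the 2:1 hypothesis (Σ ratio = 3, N = 411):
  creeper: 411 × 2/3 = 274
  normal-legged: 411 × 1/3 = 137
Contribution of normal-legged: (109 − 137)² / 137 = 5.7226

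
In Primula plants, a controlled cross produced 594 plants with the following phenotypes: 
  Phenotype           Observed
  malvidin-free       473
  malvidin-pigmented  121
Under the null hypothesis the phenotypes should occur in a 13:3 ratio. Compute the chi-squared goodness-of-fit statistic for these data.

The 13:3 ratio has 16 parts, so with N = 594 the expected counts are:
  malvidin-free: 594 × 13/16 = 482.625
  malvidin-pigmented: 594 × 3/16 = 111.375
χ² = Σ (O − E)² / E
  malvidin-free: (473 − 482.625)² / 482.625 = 0.1920
  malvidin-pigmented: (121 − 111.375)² / 111.375 = 0.8318
χ² = 0.1920 + 0.8318 = 1.0238 ≈ 1.024

1.024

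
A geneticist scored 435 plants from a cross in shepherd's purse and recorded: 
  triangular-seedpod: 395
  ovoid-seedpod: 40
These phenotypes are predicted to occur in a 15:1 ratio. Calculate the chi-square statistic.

6.441

Total ratio parts = 16. Expected numbers out of 435:
  triangular-seedpod: 435 × 15/16 = 407.8125
  ovoid-seedpod: 435 × 1/16 = 27.1875
χ² = Σ (O − E)² / E
  triangular-seedpod: (395 − 407.8125)² / 407.8125 = 0.4025
  ovoid-seedpod: (40 − 27.1875)² / 27.1875 = 6.0381
χ² = 0.4025 + 6.0381 = 6.4406 ≈ 6.441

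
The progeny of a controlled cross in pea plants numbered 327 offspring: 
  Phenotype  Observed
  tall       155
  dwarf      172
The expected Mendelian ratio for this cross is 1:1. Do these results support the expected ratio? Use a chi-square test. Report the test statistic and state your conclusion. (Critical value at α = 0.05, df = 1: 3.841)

Expected counts for N = 327 under a 1:1 ratio (total parts = 2):
  tall: 327 × 1/2 = 163.5
  dwarf: 327 × 1/2 = 163.5
χ² = Σ (O − E)² / E
  tall: (155 − 163.5)² / 163.5 = 0.4419
  dwarf: (172 − 163.5)² / 163.5 = 0.4419
χ² = 0.4419 + 0.4419 = 0.8838 ≈ 0.884
Degrees of freedom = 2 − 1 = 1; critical value at α = 0.05 is 3.841.
Since 0.884 < 3.841, we fail to reject the null hypothesis — the data are consistent with the 1:1 ratio.

0.884; consistent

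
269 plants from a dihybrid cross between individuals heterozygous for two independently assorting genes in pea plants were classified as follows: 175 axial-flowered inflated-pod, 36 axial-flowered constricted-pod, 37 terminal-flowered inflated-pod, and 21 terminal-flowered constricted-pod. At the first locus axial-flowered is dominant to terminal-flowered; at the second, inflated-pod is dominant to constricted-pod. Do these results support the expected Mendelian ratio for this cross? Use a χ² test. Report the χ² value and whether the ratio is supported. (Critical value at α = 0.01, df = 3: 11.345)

12.464; not consistent

A dihybrid F₂ with independent assortment and complete dominance at both loci gives a 9:3:3:1 phenotypic ratio.
Expected counts for N = 269 under a 9:3:3:1 ratio (total parts = 16):
  axial-flowered inflated-pod: 269 × 9/16 = 151.3125
  axial-flowered constricted-pod: 269 × 3/16 = 50.4375
  terminal-flowered inflated-pod: 269 × 3/16 = 50.4375
  terminal-flowered constricted-pod: 269 × 1/16 = 16.8125
χ² = Σ (O − E)² / E
  axial-flowered inflated-pod: (175 − 151.3125)² / 151.3125 = 3.7082
  axial-flowered constricted-pod: (36 − 50.4375)² / 50.4375 = 4.1327
  terminal-flowered inflated-pod: (37 − 50.4375)² / 50.4375 = 3.5800
  terminal-flowered constricted-pod: (21 − 16.8125)² / 16.8125 = 1.0430
χ² = 3.7082 + 4.1327 + 3.5800 + 1.0430 = 12.4639 ≈ 12.464
Degrees of freedom = 4 − 1 = 3; critical value at α = 0.01 is 11.345.
Since 12.464 > 11.345, we reject the null hypothesis — the data do not fit the 9:3:3:1 ratio.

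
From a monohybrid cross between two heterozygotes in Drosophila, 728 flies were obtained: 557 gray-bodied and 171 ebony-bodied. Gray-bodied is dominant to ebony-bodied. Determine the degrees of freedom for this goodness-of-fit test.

For a monohybrid cross between heterozygotes with complete dominance, the expected phenotypic ratio is 3:1.
A goodness-of-fit test with 2 phenotype classes has df = 2 − 1 = 1.

1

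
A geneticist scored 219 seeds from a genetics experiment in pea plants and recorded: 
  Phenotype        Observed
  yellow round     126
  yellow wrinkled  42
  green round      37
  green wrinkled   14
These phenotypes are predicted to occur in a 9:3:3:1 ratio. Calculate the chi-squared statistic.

0.495

Total ratio parts = 16. Expected numbers out of 219:
  yellow round: 219 × 9/16 = 123.1875
  yellow wrinkled: 219 × 3/16 = 41.0625
  green round: 219 × 3/16 = 41.0625
  green wrinkled: 219 × 1/16 = 13.6875
χ² = Σ (O − E)² / E
  yellow round: (126 − 123.1875)² / 123.1875 = 0.0642
  yellow wrinkled: (42 − 41.0625)² / 41.0625 = 0.0214
  green round: (37 − 41.0625)² / 41.0625 = 0.4019
  green wrinkled: (14 − 13.6875)² / 13.6875 = 0.0071
χ² = 0.0642 + 0.0214 + 0.4019 + 0.0071 = 0.4946 ≈ 0.495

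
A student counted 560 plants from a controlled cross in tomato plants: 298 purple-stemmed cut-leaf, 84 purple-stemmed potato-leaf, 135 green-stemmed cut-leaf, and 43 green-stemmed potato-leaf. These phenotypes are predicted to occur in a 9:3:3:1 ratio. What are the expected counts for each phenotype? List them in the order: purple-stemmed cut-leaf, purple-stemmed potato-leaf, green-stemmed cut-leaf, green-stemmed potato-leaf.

The 9:3:3:1 ratio has 16 parts, so with N = 560 the expected counts are:
  purple-stemmed cut-leaf: 560 × 9/16 = 315
  purple-stemmed potato-leaf: 560 × 3/16 = 105
  green-stemmed cut-leaf: 560 × 3/16 = 105
  green-stemmed potato-leaf: 560 × 1/16 = 35

315, 105, 105, 35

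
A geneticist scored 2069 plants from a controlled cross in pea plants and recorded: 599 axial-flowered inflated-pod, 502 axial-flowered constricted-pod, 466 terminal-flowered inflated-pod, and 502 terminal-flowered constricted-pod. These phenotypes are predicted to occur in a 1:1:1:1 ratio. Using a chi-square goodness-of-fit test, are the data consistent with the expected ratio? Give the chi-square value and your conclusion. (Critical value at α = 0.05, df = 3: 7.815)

Under the 1:1:1:1 hypothesis (Σ ratio = 4, N = 2069):
  axial-flowered inflated-pod: 2069 × 1/4 = 517.25
  axial-flowered constricted-pod: 2069 × 1/4 = 517.25
  terminal-flowered inflated-pod: 2069 × 1/4 = 517.25
  terminal-flowered constricted-pod: 2069 × 1/4 = 517.25
χ² = Σ (O − E)² / E
  axial-flowered inflated-pod: (599 − 517.25)² / 517.25 = 12.9204
  axial-flowered constricted-pod: (502 − 517.25)² / 517.25 = 0.4496
  terminal-flowered inflated-pod: (466 − 517.25)² / 517.25 = 5.0779
  terminal-flowered constricted-pod: (502 − 517.25)² / 517.25 = 0.4496
χ² = 12.9204 + 0.4496 + 5.0779 + 0.4496 = 18.8975 ≈ 18.898
Degrees of freedom = 4 − 1 = 3; critical value at α = 0.05 is 7.815.
Since 18.898 > 7.815, we reject the null hypothesis — the data do not fit the 1:1:1:1 ratio.

18.898; not consistent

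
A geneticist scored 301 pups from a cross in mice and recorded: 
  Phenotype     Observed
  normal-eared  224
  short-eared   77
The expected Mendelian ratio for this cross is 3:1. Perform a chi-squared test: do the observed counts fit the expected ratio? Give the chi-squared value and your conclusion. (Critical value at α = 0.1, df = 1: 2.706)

0.054; consistent

Total ratio parts = 4. Expected numbers out of 301:
  normal-eared: 301 × 3/4 = 225.75
  short-eared: 301 × 1/4 = 75.25
χ² = Σ (O − E)² / E
  normal-eared: (224 − 225.75)² / 225.75 = 0.0136
  short-eared: (77 − 75.25)² / 75.25 = 0.0407
χ² = 0.0136 + 0.0407 = 0.0543 ≈ 0.054
Degrees of freedom = 2 − 1 = 1; critical value at α = 0.1 is 2.706.
Since 0.054 < 2.706, we fail to reject the null hypothesis — the data are consistent with the 3:1 ratio.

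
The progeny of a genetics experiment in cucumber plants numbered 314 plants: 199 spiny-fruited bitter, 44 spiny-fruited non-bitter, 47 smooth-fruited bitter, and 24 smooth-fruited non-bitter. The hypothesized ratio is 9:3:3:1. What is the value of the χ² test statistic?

9.963

Under the 9:3:3:1 hypothesis (Σ ratio = 16, N = 314):
  spiny-fruited bitter: 314 × 9/16 = 176.625
  spiny-fruited non-bitter: 314 × 3/16 = 58.875
  smooth-fruited bitter: 314 × 3/16 = 58.875
  smooth-fruited non-bitter: 314 × 1/16 = 19.625
χ² = Σ (O − E)² / E
  spiny-fruited bitter: (199 − 176.625)² / 176.625 = 2.8345
  spiny-fruited non-bitter: (44 − 58.875)² / 58.875 = 3.7582
  smooth-fruited bitter: (47 − 58.875)² / 58.875 = 2.3952
  smooth-fruited non-bitter: (24 − 19.625)² / 19.625 = 0.9753
χ² = 2.8345 + 3.7582 + 2.3952 + 0.9753 = 9.9632 ≈ 9.963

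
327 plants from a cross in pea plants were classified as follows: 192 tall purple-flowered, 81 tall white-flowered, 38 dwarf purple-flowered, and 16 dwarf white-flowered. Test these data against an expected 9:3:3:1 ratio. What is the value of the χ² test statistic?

16.503

Under the 9:3:3:1 hypothesis (Σ ratio = 16, N = 327):
  tall purple-flowered: 327 × 9/16 = 183.9375
  tall white-flowered: 327 × 3/16 = 61.3125
  dwarf purple-flowered: 327 × 3/16 = 61.3125
  dwarf white-flowered: 327 × 1/16 = 20.4375
χ² = Σ (O − E)² / E
  tall purple-flowered: (192 − 183.9375)² / 183.9375 = 0.3534
  tall white-flowered: (81 − 61.3125)² / 61.3125 = 6.3217
  dwarf purple-flowered: (38 − 61.3125)² / 61.3125 = 8.8640
  dwarf white-flowered: (16 − 20.4375)² / 20.4375 = 0.9635
χ² = 0.3534 + 6.3217 + 8.8640 + 0.9635 = 16.5026 ≈ 16.503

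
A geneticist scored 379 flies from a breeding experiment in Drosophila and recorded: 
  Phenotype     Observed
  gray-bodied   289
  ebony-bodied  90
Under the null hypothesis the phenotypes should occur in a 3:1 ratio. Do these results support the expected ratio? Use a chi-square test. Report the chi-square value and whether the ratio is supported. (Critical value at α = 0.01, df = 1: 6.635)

0.318; consistent

The 3:1 ratio has 4 parts, so with N = 379 the expected counts are:
  gray-bodied: 379 × 3/4 = 284.25
  ebony-bodied: 379 × 1/4 = 94.75
χ² = Σ (O − E)² / E
  gray-bodied: (289 − 284.25)² / 284.25 = 0.0794
  ebony-bodied: (90 − 94.75)² / 94.75 = 0.2381
χ² = 0.0794 + 0.2381 = 0.3175 ≈ 0.318
Degrees of freedom = 2 − 1 = 1; critical value at α = 0.01 is 6.635.
Since 0.318 < 6.635, we fail to reject the null hypothesis — the data are consistent with the 3:1 ratio.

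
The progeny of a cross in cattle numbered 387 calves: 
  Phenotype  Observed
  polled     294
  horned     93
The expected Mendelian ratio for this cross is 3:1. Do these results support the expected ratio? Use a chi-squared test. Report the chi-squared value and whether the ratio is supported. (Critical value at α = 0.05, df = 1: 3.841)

Total ratio parts = 4. Expected numbers out of 387:
  polled: 387 × 3/4 = 290.25
  horned: 387 × 1/4 = 96.75
χ² = Σ (O − E)² / E
  polled: (294 − 290.25)² / 290.25 = 0.0484
  horned: (93 − 96.75)² / 96.75 = 0.1453
χ² = 0.0484 + 0.1453 = 0.1937 ≈ 0.194
Degrees of freedom = 2 − 1 = 1; critical value at α = 0.05 is 3.841.
Since 0.194 < 3.841, we fail to reject the null hypothesis — the data are consistent with the 3:1 ratio.

0.194; consistent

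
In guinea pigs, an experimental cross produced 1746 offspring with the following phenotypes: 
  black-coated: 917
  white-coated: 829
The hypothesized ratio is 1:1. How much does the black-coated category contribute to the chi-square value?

2.218

The 1:1 ratio has 2 parts, so with N = 1746 the expected counts are:
  black-coated: 1746 × 1/2 = 873
  white-coated: 1746 × 1/2 = 873
Contribution of black-coated: (917 − 873)² / 873 = 2.2176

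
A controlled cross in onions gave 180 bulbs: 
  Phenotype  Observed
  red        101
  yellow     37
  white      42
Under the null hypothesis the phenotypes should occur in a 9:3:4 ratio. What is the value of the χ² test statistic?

Expected counts for N = 180 under a 9:3:4 ratio (total parts = 16):
  red: 180 × 9/16 = 101.25
  yellow: 180 × 3/16 = 33.75
  white: 180 × 4/16 = 45
χ² = Σ (O − E)² / E
  red: (101 − 101.25)² / 101.25 = 0.0006
  yellow: (37 − 33.75)² / 33.75 = 0.3130
  white: (42 − 45)² / 45 = 0.2000
χ² = 0.0006 + 0.3130 + 0.2000 = 0.5136 ≈ 0.514

0.514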